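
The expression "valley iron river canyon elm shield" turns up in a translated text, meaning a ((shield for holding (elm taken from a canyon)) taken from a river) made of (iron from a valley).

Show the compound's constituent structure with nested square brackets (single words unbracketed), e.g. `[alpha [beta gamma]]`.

Whole compound: head "shield" (specifically "river canyon elm shield"), modifier "valley iron".
Inside "valley iron": head "iron", modifier "valley".
Inside "river canyon elm shield": head "shield" (specifically "canyon elm shield"), modifier "river".
Inside "canyon elm shield": head "shield", modifier "canyon elm".
Inside "canyon elm": head "elm", modifier "canyon".
So the structure is [[valley iron] [river [[canyon elm] shield]]].

[[valley iron] [river [[canyon elm] shield]]]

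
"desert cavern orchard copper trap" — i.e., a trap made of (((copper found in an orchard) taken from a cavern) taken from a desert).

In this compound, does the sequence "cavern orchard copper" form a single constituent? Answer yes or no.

yes

The paraphrase groups the words so that "cavern orchard copper" is one unit: it corresponds to a single parenthesized sub-phrase.
The full structure is [[desert [cavern [orchard copper]]] trap], in which [cavern orchard copper] is a constituent.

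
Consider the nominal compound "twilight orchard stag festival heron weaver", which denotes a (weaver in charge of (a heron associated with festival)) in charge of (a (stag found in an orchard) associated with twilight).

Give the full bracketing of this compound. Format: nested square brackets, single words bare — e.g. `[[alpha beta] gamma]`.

[[twilight [orchard stag]] [[festival heron] weaver]]

Overall it is a kind of weaver (specifically "festival heron weaver"); the modifier is "twilight orchard stag".
Inside "twilight orchard stag": head "stag" (specifically "orchard stag"), modifier "twilight".
Inside "orchard stag": head "stag", modifier "orchard".
Inside "festival heron weaver": head "weaver", modifier "festival heron".
Inside "festival heron": head "heron", modifier "festival".
Assembled: [[twilight [orchard stag]] [[festival heron] weaver]].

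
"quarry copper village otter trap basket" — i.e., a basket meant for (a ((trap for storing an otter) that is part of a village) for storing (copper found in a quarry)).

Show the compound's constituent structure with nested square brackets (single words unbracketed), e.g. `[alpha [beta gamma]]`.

Whole compound: head "basket", modifier "quarry copper village otter trap".
Within "quarry copper village otter trap", the head is "trap" (specifically "village otter trap") and the modifier is "quarry copper".
Within "quarry copper", the head is "copper" and the modifier is "quarry".
Within "village otter trap", the head is "trap" (specifically "otter trap") and the modifier is "village".
Within "otter trap", the head is "trap" and the modifier is "otter".
So the structure is [[[quarry copper] [village [otter trap]]] basket].

[[[quarry copper] [village [otter trap]]] basket]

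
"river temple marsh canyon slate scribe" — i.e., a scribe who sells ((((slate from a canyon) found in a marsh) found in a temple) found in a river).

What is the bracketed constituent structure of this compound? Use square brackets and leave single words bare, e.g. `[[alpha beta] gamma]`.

[[river [temple [marsh [canyon slate]]]] scribe]

At the top level: head "scribe"; modifier "river temple marsh canyon slate".
Within "river temple marsh canyon slate", the head is "slate" (specifically "temple marsh canyon slate") and the modifier is "river".
Within "temple marsh canyon slate", the head is "slate" (specifically "marsh canyon slate") and the modifier is "temple".
Within "marsh canyon slate", the head is "slate" (specifically "canyon slate") and the modifier is "marsh".
Within "canyon slate", the head is "slate" and the modifier is "canyon".
Putting it together: [[river [temple [marsh [canyon slate]]]] scribe].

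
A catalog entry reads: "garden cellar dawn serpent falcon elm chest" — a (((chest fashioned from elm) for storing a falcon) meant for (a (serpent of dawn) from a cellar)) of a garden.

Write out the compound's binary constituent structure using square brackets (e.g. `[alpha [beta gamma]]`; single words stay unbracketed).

At the top level: head "chest" (specifically "cellar dawn serpent falcon elm chest"); modifier "garden".
Inside "cellar dawn serpent falcon elm chest": head "chest" (specifically "falcon elm chest"), modifier "cellar dawn serpent".
Inside "cellar dawn serpent": head "serpent" (specifically "dawn serpent"), modifier "cellar".
Inside "dawn serpent": head "serpent", modifier "dawn".
Inside "falcon elm chest": head "chest" (specifically "elm chest"), modifier "falcon".
Inside "elm chest": head "chest", modifier "elm".
Putting it together: [garden [[cellar [dawn serpent]] [falcon [elm chest]]]].

[garden [[cellar [dawn serpent]] [falcon [elm chest]]]]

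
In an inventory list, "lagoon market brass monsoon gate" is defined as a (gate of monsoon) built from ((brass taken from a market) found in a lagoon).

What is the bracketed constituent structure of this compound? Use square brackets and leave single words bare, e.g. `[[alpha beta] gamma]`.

[[lagoon [market brass]] [monsoon gate]]

Overall it is a kind of gate (specifically "monsoon gate"); the modifier is "lagoon market brass".
Inside "lagoon market brass": head "brass" (specifically "market brass"), modifier "lagoon".
Inside "market brass": head "brass", modifier "market".
Inside "monsoon gate": head "gate", modifier "monsoon".
So the structure is [[lagoon [market brass]] [monsoon gate]].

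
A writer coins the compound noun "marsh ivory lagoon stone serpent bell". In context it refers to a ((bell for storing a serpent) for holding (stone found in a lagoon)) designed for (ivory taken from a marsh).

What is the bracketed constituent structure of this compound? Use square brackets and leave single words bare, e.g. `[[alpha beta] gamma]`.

[[marsh ivory] [[lagoon stone] [serpent bell]]]

The outermost head in the paraphrase is "bell" (specifically "lagoon stone serpent bell"), modified by "marsh ivory".
Inside "marsh ivory": head "ivory", modifier "marsh".
Inside "lagoon stone serpent bell": head "bell" (specifically "serpent bell"), modifier "lagoon stone".
Inside "lagoon stone": head "stone", modifier "lagoon".
Inside "serpent bell": head "bell", modifier "serpent".
So the structure is [[marsh ivory] [[lagoon stone] [serpent bell]]].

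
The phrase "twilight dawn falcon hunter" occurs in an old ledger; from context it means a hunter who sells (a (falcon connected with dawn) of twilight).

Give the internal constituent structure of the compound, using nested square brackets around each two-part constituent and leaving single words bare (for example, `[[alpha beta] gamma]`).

At the top level: head "hunter"; modifier "twilight dawn falcon".
Within "twilight dawn falcon", the head is "falcon" (specifically "dawn falcon") and the modifier is "twilight".
Within "dawn falcon", the head is "falcon" and the modifier is "dawn".
So the structure is [[twilight [dawn falcon]] hunter].

[[twilight [dawn falcon]] hunter]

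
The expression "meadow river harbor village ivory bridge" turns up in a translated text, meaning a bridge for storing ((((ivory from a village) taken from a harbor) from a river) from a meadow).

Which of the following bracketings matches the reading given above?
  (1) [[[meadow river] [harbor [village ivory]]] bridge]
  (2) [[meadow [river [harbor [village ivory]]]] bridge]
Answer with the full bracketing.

The paraphrase's head is the "bridge" part ("bridge"); its modifier is "meadow river harbor village ivory".
That top-level split, carried through the inner groups, gives [[meadow [river [harbor [village ivory]]]] bridge].

[[meadow [river [harbor [village ivory]]]] bridge]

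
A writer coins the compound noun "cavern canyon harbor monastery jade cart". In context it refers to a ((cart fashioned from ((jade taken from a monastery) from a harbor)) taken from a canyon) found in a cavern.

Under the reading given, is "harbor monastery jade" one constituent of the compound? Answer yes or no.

yes

The paraphrase groups the words so that "harbor monastery jade" is one unit: it corresponds to a single parenthesized sub-phrase.
The full structure is [cavern [canyon [[harbor [monastery jade]] cart]]], in which [harbor monastery jade] is a constituent.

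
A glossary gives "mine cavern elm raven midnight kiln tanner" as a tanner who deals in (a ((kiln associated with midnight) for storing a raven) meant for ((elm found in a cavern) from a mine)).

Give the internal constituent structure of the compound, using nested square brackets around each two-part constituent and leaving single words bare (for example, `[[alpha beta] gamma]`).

Whole compound: head "tanner", modifier "mine cavern elm raven midnight kiln".
"mine cavern elm raven midnight kiln" → head "kiln" (specifically "raven midnight kiln"), modifier "mine cavern elm".
"mine cavern elm" → head "elm" (specifically "cavern elm"), modifier "mine".
"cavern elm" → head "elm", modifier "cavern".
"raven midnight kiln" → head "kiln" (specifically "midnight kiln"), modifier "raven".
"midnight kiln" → head "kiln", modifier "midnight".
So the structure is [[[mine [cavern elm]] [raven [midnight kiln]]] tanner].

[[[mine [cavern elm]] [raven [midnight kiln]]] tanner]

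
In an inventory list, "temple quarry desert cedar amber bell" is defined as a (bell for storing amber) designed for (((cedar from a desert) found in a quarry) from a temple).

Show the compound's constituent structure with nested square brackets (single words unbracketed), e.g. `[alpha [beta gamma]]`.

[[temple [quarry [desert cedar]]] [amber bell]]

At the top level: head "bell" (specifically "amber bell"); modifier "temple quarry desert cedar".
"temple quarry desert cedar" → head "cedar" (specifically "quarry desert cedar"), modifier "temple".
"quarry desert cedar" → head "cedar" (specifically "desert cedar"), modifier "quarry".
"desert cedar" → head "cedar", modifier "desert".
"amber bell" → head "bell", modifier "amber".
Putting it together: [[temple [quarry [desert cedar]]] [amber bell]].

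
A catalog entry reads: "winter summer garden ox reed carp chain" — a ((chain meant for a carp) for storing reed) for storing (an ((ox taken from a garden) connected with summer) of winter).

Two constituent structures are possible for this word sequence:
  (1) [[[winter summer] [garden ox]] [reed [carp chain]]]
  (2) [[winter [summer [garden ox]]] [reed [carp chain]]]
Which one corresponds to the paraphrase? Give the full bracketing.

[[winter [summer [garden ox]]] [reed [carp chain]]]

The paraphrase's head is the "chain" part ("reed carp chain"); its modifier is "winter summer garden ox".
That top-level split, carried through the inner groups, gives [[winter [summer [garden ox]]] [reed [carp chain]]].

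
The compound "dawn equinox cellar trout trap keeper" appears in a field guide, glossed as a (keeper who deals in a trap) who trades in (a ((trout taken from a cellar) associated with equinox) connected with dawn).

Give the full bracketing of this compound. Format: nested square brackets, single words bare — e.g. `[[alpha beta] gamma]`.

Overall it is a kind of keeper (specifically "trap keeper"); the modifier is "dawn equinox cellar trout".
Inside "dawn equinox cellar trout": head "trout" (specifically "equinox cellar trout"), modifier "dawn".
Inside "equinox cellar trout": head "trout" (specifically "cellar trout"), modifier "equinox".
Inside "cellar trout": head "trout", modifier "cellar".
Inside "trap keeper": head "keeper", modifier "trap".
Assembled: [[dawn [equinox [cellar trout]]] [trap keeper]].

[[dawn [equinox [cellar trout]]] [trap keeper]]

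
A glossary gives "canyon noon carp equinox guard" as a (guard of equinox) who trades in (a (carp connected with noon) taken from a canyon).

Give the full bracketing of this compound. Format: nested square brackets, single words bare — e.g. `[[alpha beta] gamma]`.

[[canyon [noon carp]] [equinox guard]]

At the top level: head "guard" (specifically "equinox guard"); modifier "canyon noon carp".
Inside "canyon noon carp": head "carp" (specifically "noon carp"), modifier "canyon".
Inside "noon carp": head "carp", modifier "noon".
Inside "equinox guard": head "guard", modifier "equinox".
Putting it together: [[canyon [noon carp]] [equinox guard]].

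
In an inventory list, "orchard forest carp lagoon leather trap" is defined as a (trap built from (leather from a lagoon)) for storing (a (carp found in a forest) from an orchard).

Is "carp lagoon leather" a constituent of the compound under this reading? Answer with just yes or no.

The top-level split is [orchard forest carp] [lagoon leather trap]; the full structure is [[orchard [forest carp]] [[lagoon leather] trap]].
"carp lagoon leather" straddles a constituent boundary, so it is not a single unit.

no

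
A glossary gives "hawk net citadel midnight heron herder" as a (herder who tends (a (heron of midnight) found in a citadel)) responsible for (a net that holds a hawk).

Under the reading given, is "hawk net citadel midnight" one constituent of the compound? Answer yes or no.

no

The top-level split is [hawk net] [citadel midnight heron herder]; the full structure is [[hawk net] [[citadel [midnight heron]] herder]].
"hawk net citadel midnight" straddles a constituent boundary, so it is not a single unit.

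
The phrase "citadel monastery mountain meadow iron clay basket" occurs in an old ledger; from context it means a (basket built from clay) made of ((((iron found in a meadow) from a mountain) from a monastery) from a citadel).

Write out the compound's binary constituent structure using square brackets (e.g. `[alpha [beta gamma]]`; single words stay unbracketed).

Whole compound: head "basket" (specifically "clay basket"), modifier "citadel monastery mountain meadow iron".
Inside "citadel monastery mountain meadow iron": head "iron" (specifically "monastery mountain meadow iron"), modifier "citadel".
Inside "monastery mountain meadow iron": head "iron" (specifically "mountain meadow iron"), modifier "monastery".
Inside "mountain meadow iron": head "iron" (specifically "meadow iron"), modifier "mountain".
Inside "meadow iron": head "iron", modifier "meadow".
Inside "clay basket": head "basket", modifier "clay".
Putting it together: [[citadel [monastery [mountain [meadow iron]]]] [clay basket]].

[[citadel [monastery [mountain [meadow iron]]]] [clay basket]]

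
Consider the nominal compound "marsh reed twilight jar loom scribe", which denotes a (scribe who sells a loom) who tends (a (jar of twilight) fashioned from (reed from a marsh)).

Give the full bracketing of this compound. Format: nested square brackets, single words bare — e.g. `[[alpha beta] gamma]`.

[[[marsh reed] [twilight jar]] [loom scribe]]

Overall it is a kind of scribe (specifically "loom scribe"); the modifier is "marsh reed twilight jar".
Inside "marsh reed twilight jar": head "jar" (specifically "twilight jar"), modifier "marsh reed".
Inside "marsh reed": head "reed", modifier "marsh".
Inside "twilight jar": head "jar", modifier "twilight".
Inside "loom scribe": head "scribe", modifier "loom".
Putting it together: [[[marsh reed] [twilight jar]] [loom scribe]].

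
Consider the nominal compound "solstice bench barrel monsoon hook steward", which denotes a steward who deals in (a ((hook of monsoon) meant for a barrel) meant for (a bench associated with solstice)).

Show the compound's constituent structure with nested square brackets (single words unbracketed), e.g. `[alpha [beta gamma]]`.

Whole compound: head "steward", modifier "solstice bench barrel monsoon hook".
Inside "solstice bench barrel monsoon hook": head "hook" (specifically "barrel monsoon hook"), modifier "solstice bench".
Inside "solstice bench": head "bench", modifier "solstice".
Inside "barrel monsoon hook": head "hook" (specifically "monsoon hook"), modifier "barrel".
Inside "monsoon hook": head "hook", modifier "monsoon".
Assembled: [[[solstice bench] [barrel [monsoon hook]]] steward].

[[[solstice bench] [barrel [monsoon hook]]] steward]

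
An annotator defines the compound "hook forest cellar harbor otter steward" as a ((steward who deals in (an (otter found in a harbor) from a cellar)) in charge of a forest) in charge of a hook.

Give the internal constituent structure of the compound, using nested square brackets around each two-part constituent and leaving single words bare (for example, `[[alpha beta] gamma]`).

At the top level: head "steward" (specifically "forest cellar harbor otter steward"); modifier "hook".
Within "forest cellar harbor otter steward", the head is "steward" (specifically "cellar harbor otter steward") and the modifier is "forest".
Within "cellar harbor otter steward", the head is "steward" and the modifier is "cellar harbor otter".
Within "cellar harbor otter", the head is "otter" (specifically "harbor otter") and the modifier is "cellar".
Within "harbor otter", the head is "otter" and the modifier is "harbor".
Putting it together: [hook [forest [[cellar [harbor otter]] steward]]].

[hook [forest [[cellar [harbor otter]] steward]]]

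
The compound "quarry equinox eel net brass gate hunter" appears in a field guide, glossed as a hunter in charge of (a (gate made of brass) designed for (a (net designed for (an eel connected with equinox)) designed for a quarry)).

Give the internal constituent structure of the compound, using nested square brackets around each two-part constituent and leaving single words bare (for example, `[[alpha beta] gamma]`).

Overall it is a kind of hunter; the modifier is "quarry equinox eel net brass gate".
"quarry equinox eel net brass gate" → head "gate" (specifically "brass gate"), modifier "quarry equinox eel net".
"quarry equinox eel net" → head "net" (specifically "equinox eel net"), modifier "quarry".
"equinox eel net" → head "net", modifier "equinox eel".
"equinox eel" → head "eel", modifier "equinox".
"brass gate" → head "gate", modifier "brass".
Assembled: [[[quarry [[equinox eel] net]] [brass gate]] hunter].

[[[quarry [[equinox eel] net]] [brass gate]] hunter]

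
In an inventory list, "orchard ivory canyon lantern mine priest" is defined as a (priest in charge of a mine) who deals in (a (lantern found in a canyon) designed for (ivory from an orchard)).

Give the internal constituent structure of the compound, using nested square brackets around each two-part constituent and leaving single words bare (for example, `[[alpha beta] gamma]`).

At the top level: head "priest" (specifically "mine priest"); modifier "orchard ivory canyon lantern".
"orchard ivory canyon lantern" → head "lantern" (specifically "canyon lantern"), modifier "orchard ivory".
"orchard ivory" → head "ivory", modifier "orchard".
"canyon lantern" → head "lantern", modifier "canyon".
"mine priest" → head "priest", modifier "mine".
Putting it together: [[[orchard ivory] [canyon lantern]] [mine priest]].

[[[orchard ivory] [canyon lantern]] [mine priest]]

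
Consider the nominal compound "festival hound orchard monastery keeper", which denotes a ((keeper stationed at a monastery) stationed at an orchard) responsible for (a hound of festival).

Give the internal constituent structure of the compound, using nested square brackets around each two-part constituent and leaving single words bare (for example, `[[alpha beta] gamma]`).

[[festival hound] [orchard [monastery keeper]]]

Whole compound: head "keeper" (specifically "orchard monastery keeper"), modifier "festival hound".
"festival hound" → head "hound", modifier "festival".
"orchard monastery keeper" → head "keeper" (specifically "monastery keeper"), modifier "orchard".
"monastery keeper" → head "keeper", modifier "monastery".
Putting it together: [[festival hound] [orchard [monastery keeper]]].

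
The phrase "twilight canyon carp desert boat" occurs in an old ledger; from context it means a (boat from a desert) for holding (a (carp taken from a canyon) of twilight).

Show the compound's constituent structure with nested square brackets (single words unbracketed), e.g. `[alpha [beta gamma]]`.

[[twilight [canyon carp]] [desert boat]]

At the top level: head "boat" (specifically "desert boat"); modifier "twilight canyon carp".
"twilight canyon carp" → head "carp" (specifically "canyon carp"), modifier "twilight".
"canyon carp" → head "carp", modifier "canyon".
"desert boat" → head "boat", modifier "desert".
So the structure is [[twilight [canyon carp]] [desert boat]].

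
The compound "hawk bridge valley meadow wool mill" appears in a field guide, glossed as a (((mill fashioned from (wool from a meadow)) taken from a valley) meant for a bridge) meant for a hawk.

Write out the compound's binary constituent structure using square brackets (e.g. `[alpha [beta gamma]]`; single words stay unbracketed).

The outermost head in the paraphrase is "mill" (specifically "bridge valley meadow wool mill"), modified by "hawk".
"bridge valley meadow wool mill" → head "mill" (specifically "valley meadow wool mill"), modifier "bridge".
"valley meadow wool mill" → head "mill" (specifically "meadow wool mill"), modifier "valley".
"meadow wool mill" → head "mill", modifier "meadow wool".
"meadow wool" → head "wool", modifier "meadow".
Assembled: [hawk [bridge [valley [[meadow wool] mill]]]].

[hawk [bridge [valley [[meadow wool] mill]]]]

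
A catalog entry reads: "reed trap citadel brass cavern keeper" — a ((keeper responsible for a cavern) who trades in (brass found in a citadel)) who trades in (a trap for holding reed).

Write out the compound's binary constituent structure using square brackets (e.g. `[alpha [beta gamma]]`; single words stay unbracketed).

The outermost head in the paraphrase is "keeper" (specifically "citadel brass cavern keeper"), modified by "reed trap".
Inside "reed trap": head "trap", modifier "reed".
Inside "citadel brass cavern keeper": head "keeper" (specifically "cavern keeper"), modifier "citadel brass".
Inside "citadel brass": head "brass", modifier "citadel".
Inside "cavern keeper": head "keeper", modifier "cavern".
Assembled: [[reed trap] [[citadel brass] [cavern keeper]]].

[[reed trap] [[citadel brass] [cavern keeper]]]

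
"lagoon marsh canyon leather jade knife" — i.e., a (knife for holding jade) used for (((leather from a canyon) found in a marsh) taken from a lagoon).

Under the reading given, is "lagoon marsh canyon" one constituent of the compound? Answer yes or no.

The top-level split is [lagoon marsh canyon leather] [jade knife]; the full structure is [[lagoon [marsh [canyon leather]]] [jade knife]].
"lagoon marsh canyon" straddles a constituent boundary, so it is not a single unit.

no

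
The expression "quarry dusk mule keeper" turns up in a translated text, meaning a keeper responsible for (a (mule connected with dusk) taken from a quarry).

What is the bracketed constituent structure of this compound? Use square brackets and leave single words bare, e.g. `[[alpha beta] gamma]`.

Overall it is a kind of keeper; the modifier is "quarry dusk mule".
"quarry dusk mule" → head "mule" (specifically "dusk mule"), modifier "quarry".
"dusk mule" → head "mule", modifier "dusk".
Putting it together: [[quarry [dusk mule]] keeper].

[[quarry [dusk mule]] keeper]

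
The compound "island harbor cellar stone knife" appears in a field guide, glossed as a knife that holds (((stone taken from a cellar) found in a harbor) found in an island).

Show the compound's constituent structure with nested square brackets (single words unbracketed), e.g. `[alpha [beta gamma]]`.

[[island [harbor [cellar stone]]] knife]

At the top level: head "knife"; modifier "island harbor cellar stone".
Within "island harbor cellar stone", the head is "stone" (specifically "harbor cellar stone") and the modifier is "island".
Within "harbor cellar stone", the head is "stone" (specifically "cellar stone") and the modifier is "harbor".
Within "cellar stone", the head is "stone" and the modifier is "cellar".
So the structure is [[island [harbor [cellar stone]]] knife].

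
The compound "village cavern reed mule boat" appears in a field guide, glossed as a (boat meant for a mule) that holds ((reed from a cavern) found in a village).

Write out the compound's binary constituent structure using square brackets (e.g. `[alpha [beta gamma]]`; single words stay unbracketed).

[[village [cavern reed]] [mule boat]]

Overall it is a kind of boat (specifically "mule boat"); the modifier is "village cavern reed".
Inside "village cavern reed": head "reed" (specifically "cavern reed"), modifier "village".
Inside "cavern reed": head "reed", modifier "cavern".
Inside "mule boat": head "boat", modifier "mule".
Assembled: [[village [cavern reed]] [mule boat]].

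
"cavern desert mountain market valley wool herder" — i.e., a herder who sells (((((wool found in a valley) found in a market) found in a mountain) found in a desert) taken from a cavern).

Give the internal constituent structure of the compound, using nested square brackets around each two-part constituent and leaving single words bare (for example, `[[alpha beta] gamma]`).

At the top level: head "herder"; modifier "cavern desert mountain market valley wool".
"cavern desert mountain market valley wool" → head "wool" (specifically "desert mountain market valley wool"), modifier "cavern".
"desert mountain market valley wool" → head "wool" (specifically "mountain market valley wool"), modifier "desert".
"mountain market valley wool" → head "wool" (specifically "market valley wool"), modifier "mountain".
"market valley wool" → head "wool" (specifically "valley wool"), modifier "market".
"valley wool" → head "wool", modifier "valley".
Assembled: [[cavern [desert [mountain [market [valley wool]]]]] herder].

[[cavern [desert [mountain [market [valley wool]]]]] herder]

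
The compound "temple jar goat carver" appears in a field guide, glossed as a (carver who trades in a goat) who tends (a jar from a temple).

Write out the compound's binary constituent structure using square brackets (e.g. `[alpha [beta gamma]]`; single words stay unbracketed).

The outermost head in the paraphrase is "carver" (specifically "goat carver"), modified by "temple jar".
Within "temple jar", the head is "jar" and the modifier is "temple".
Within "goat carver", the head is "carver" and the modifier is "goat".
Assembled: [[temple jar] [goat carver]].

[[temple jar] [goat carver]]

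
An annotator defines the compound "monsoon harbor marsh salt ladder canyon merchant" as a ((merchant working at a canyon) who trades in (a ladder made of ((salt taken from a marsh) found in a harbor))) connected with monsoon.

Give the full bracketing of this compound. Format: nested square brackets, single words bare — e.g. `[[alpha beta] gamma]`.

The outermost head in the paraphrase is "merchant" (specifically "harbor marsh salt ladder canyon merchant"), modified by "monsoon".
"harbor marsh salt ladder canyon merchant" → head "merchant" (specifically "canyon merchant"), modifier "harbor marsh salt ladder".
"harbor marsh salt ladder" → head "ladder", modifier "harbor marsh salt".
"harbor marsh salt" → head "salt" (specifically "marsh salt"), modifier "harbor".
"marsh salt" → head "salt", modifier "marsh".
"canyon merchant" → head "merchant", modifier "canyon".
Assembled: [monsoon [[[harbor [marsh salt]] ladder] [canyon merchant]]].

[monsoon [[[harbor [marsh salt]] ladder] [canyon merchant]]]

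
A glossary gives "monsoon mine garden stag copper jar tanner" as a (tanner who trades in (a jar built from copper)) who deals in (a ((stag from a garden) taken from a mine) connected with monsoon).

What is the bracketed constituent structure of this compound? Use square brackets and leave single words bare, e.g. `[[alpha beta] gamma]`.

Whole compound: head "tanner" (specifically "copper jar tanner"), modifier "monsoon mine garden stag".
Within "monsoon mine garden stag", the head is "stag" (specifically "mine garden stag") and the modifier is "monsoon".
Within "mine garden stag", the head is "stag" (specifically "garden stag") and the modifier is "mine".
Within "garden stag", the head is "stag" and the modifier is "garden".
Within "copper jar tanner", the head is "tanner" and the modifier is "copper jar".
Within "copper jar", the head is "jar" and the modifier is "copper".
Putting it together: [[monsoon [mine [garden stag]]] [[copper jar] tanner]].

[[monsoon [mine [garden stag]]] [[copper jar] tanner]]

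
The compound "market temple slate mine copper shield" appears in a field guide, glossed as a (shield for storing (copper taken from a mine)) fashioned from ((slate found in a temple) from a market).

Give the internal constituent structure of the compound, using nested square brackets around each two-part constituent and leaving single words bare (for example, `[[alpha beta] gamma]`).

Whole compound: head "shield" (specifically "mine copper shield"), modifier "market temple slate".
Inside "market temple slate": head "slate" (specifically "temple slate"), modifier "market".
Inside "temple slate": head "slate", modifier "temple".
Inside "mine copper shield": head "shield", modifier "mine copper".
Inside "mine copper": head "copper", modifier "mine".
So the structure is [[market [temple slate]] [[mine copper] shield]].

[[market [temple slate]] [[mine copper] shield]]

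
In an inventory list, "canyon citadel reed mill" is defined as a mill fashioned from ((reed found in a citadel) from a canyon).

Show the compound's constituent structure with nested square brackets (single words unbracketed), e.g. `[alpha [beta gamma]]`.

At the top level: head "mill"; modifier "canyon citadel reed".
Inside "canyon citadel reed": head "reed" (specifically "citadel reed"), modifier "canyon".
Inside "citadel reed": head "reed", modifier "citadel".
So the structure is [[canyon [citadel reed]] mill].

[[canyon [citadel reed]] mill]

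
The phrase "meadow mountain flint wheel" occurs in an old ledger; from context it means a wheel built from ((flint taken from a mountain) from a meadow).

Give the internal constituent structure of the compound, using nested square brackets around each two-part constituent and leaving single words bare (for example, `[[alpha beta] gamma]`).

At the top level: head "wheel"; modifier "meadow mountain flint".
"meadow mountain flint" → head "flint" (specifically "mountain flint"), modifier "meadow".
"mountain flint" → head "flint", modifier "mountain".
So the structure is [[meadow [mountain flint]] wheel].

[[meadow [mountain flint]] wheel]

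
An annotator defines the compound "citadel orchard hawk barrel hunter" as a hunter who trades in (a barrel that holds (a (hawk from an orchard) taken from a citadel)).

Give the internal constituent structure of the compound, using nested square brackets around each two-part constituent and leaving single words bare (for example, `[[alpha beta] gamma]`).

[[[citadel [orchard hawk]] barrel] hunter]

Whole compound: head "hunter", modifier "citadel orchard hawk barrel".
Inside "citadel orchard hawk barrel": head "barrel", modifier "citadel orchard hawk".
Inside "citadel orchard hawk": head "hawk" (specifically "orchard hawk"), modifier "citadel".
Inside "orchard hawk": head "hawk", modifier "orchard".
Assembled: [[[citadel [orchard hawk]] barrel] hunter].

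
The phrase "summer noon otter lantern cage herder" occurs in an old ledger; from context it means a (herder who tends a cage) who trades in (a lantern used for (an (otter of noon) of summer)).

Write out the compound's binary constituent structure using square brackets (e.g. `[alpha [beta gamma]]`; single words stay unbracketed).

[[[summer [noon otter]] lantern] [cage herder]]

Whole compound: head "herder" (specifically "cage herder"), modifier "summer noon otter lantern".
Inside "summer noon otter lantern": head "lantern", modifier "summer noon otter".
Inside "summer noon otter": head "otter" (specifically "noon otter"), modifier "summer".
Inside "noon otter": head "otter", modifier "noon".
Inside "cage herder": head "herder", modifier "cage".
Assembled: [[[summer [noon otter]] lantern] [cage herder]].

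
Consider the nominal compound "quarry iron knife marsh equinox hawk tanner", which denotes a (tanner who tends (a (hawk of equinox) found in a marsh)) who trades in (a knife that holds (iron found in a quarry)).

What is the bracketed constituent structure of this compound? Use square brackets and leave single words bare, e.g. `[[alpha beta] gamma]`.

[[[quarry iron] knife] [[marsh [equinox hawk]] tanner]]

Overall it is a kind of tanner (specifically "marsh equinox hawk tanner"); the modifier is "quarry iron knife".
Inside "quarry iron knife": head "knife", modifier "quarry iron".
Inside "quarry iron": head "iron", modifier "quarry".
Inside "marsh equinox hawk tanner": head "tanner", modifier "marsh equinox hawk".
Inside "marsh equinox hawk": head "hawk" (specifically "equinox hawk"), modifier "marsh".
Inside "equinox hawk": head "hawk", modifier "equinox".
Putting it together: [[[quarry iron] knife] [[marsh [equinox hawk]] tanner]].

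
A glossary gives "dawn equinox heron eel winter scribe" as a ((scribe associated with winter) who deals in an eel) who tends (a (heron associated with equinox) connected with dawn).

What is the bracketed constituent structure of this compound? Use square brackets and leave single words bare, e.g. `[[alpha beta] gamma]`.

[[dawn [equinox heron]] [eel [winter scribe]]]

The outermost head in the paraphrase is "scribe" (specifically "eel winter scribe"), modified by "dawn equinox heron".
Within "dawn equinox heron", the head is "heron" (specifically "equinox heron") and the modifier is "dawn".
Within "equinox heron", the head is "heron" and the modifier is "equinox".
Within "eel winter scribe", the head is "scribe" (specifically "winter scribe") and the modifier is "eel".
Within "winter scribe", the head is "scribe" and the modifier is "winter".
So the structure is [[dawn [equinox heron]] [eel [winter scribe]]].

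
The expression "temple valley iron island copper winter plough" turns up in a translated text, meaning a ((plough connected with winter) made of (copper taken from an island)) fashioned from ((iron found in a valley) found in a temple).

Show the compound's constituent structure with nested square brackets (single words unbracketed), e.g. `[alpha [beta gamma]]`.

The outermost head in the paraphrase is "plough" (specifically "island copper winter plough"), modified by "temple valley iron".
"temple valley iron" → head "iron" (specifically "valley iron"), modifier "temple".
"valley iron" → head "iron", modifier "valley".
"island copper winter plough" → head "plough" (specifically "winter plough"), modifier "island copper".
"island copper" → head "copper", modifier "island".
"winter plough" → head "plough", modifier "winter".
Putting it together: [[temple [valley iron]] [[island copper] [winter plough]]].

[[temple [valley iron]] [[island copper] [winter plough]]]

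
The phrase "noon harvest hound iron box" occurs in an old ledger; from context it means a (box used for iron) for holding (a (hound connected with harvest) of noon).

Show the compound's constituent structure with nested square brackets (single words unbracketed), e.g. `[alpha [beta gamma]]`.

Overall it is a kind of box (specifically "iron box"); the modifier is "noon harvest hound".
Within "noon harvest hound", the head is "hound" (specifically "harvest hound") and the modifier is "noon".
Within "harvest hound", the head is "hound" and the modifier is "harvest".
Within "iron box", the head is "box" and the modifier is "iron".
So the structure is [[noon [harvest hound]] [iron box]].

[[noon [harvest hound]] [iron box]]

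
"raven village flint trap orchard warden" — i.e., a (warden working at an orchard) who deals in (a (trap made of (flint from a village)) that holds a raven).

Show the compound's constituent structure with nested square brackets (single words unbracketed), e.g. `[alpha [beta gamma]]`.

At the top level: head "warden" (specifically "orchard warden"); modifier "raven village flint trap".
"raven village flint trap" → head "trap" (specifically "village flint trap"), modifier "raven".
"village flint trap" → head "trap", modifier "village flint".
"village flint" → head "flint", modifier "village".
"orchard warden" → head "warden", modifier "orchard".
Assembled: [[raven [[village flint] trap]] [orchard warden]].

[[raven [[village flint] trap]] [orchard warden]]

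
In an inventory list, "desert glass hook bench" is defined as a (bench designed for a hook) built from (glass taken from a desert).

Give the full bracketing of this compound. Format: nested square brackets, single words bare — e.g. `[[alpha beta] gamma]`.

Whole compound: head "bench" (specifically "hook bench"), modifier "desert glass".
Within "desert glass", the head is "glass" and the modifier is "desert".
Within "hook bench", the head is "bench" and the modifier is "hook".
Assembled: [[desert glass] [hook bench]].

[[desert glass] [hook bench]]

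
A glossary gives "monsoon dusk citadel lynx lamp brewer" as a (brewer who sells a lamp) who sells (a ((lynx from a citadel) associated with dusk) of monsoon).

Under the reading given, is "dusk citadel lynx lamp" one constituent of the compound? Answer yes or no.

no

The top-level split is [monsoon dusk citadel lynx] [lamp brewer]; the full structure is [[monsoon [dusk [citadel lynx]]] [lamp brewer]].
"dusk citadel lynx lamp" straddles a constituent boundary, so it is not a single unit.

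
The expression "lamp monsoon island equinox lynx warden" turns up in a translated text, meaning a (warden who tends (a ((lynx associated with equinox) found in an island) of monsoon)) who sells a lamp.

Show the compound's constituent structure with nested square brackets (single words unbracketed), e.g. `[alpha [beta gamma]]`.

[lamp [[monsoon [island [equinox lynx]]] warden]]

Whole compound: head "warden" (specifically "monsoon island equinox lynx warden"), modifier "lamp".
Inside "monsoon island equinox lynx warden": head "warden", modifier "monsoon island equinox lynx".
Inside "monsoon island equinox lynx": head "lynx" (specifically "island equinox lynx"), modifier "monsoon".
Inside "island equinox lynx": head "lynx" (specifically "equinox lynx"), modifier "island".
Inside "equinox lynx": head "lynx", modifier "equinox".
Assembled: [lamp [[monsoon [island [equinox lynx]]] warden]].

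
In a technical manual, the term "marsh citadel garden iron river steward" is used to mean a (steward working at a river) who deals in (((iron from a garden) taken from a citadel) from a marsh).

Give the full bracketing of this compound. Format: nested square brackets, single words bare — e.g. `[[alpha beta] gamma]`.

Overall it is a kind of steward (specifically "river steward"); the modifier is "marsh citadel garden iron".
Inside "marsh citadel garden iron": head "iron" (specifically "citadel garden iron"), modifier "marsh".
Inside "citadel garden iron": head "iron" (specifically "garden iron"), modifier "citadel".
Inside "garden iron": head "iron", modifier "garden".
Inside "river steward": head "steward", modifier "river".
So the structure is [[marsh [citadel [garden iron]]] [river steward]].

[[marsh [citadel [garden iron]]] [river steward]]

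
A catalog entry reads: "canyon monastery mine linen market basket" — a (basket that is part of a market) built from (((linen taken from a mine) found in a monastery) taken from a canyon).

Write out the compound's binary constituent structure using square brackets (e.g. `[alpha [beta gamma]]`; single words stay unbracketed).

[[canyon [monastery [mine linen]]] [market basket]]

The outermost head in the paraphrase is "basket" (specifically "market basket"), modified by "canyon monastery mine linen".
"canyon monastery mine linen" → head "linen" (specifically "monastery mine linen"), modifier "canyon".
"monastery mine linen" → head "linen" (specifically "mine linen"), modifier "monastery".
"mine linen" → head "linen", modifier "mine".
"market basket" → head "basket", modifier "market".
Assembled: [[canyon [monastery [mine linen]]] [market basket]].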